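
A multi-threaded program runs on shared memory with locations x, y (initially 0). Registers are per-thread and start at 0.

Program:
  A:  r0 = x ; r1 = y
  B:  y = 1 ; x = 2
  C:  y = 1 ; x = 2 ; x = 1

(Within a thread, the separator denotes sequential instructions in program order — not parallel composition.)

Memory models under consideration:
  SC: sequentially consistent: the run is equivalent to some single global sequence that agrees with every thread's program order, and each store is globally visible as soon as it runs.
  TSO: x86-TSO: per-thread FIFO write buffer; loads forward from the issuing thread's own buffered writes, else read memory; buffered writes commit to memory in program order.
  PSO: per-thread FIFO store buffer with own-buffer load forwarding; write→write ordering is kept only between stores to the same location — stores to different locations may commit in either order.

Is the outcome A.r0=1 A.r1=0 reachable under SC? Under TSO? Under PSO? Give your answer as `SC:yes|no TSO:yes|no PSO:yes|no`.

SC:no TSO:no PSO:yes

outcome vector order: (A.r0,A.r1)
under SC → 00, 01, 11, 21
under TSO → 00, 01, 11, 21
under PSO → 00, 01, 10, 11, 20, 21
target 10 ∈ {PSO}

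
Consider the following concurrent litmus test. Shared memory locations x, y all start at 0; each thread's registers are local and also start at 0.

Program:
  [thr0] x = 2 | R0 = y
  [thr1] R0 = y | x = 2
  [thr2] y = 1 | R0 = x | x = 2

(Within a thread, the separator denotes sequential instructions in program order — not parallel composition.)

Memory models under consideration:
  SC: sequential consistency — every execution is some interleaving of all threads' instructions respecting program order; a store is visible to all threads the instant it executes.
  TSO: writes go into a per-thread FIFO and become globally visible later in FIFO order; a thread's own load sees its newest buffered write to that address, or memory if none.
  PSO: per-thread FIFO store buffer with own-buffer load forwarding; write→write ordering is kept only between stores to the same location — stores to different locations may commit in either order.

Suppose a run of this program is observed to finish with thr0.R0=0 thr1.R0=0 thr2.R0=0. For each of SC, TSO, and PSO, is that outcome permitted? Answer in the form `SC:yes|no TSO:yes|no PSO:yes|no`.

outcome vector order: (thr0.R0,thr1.R0,thr2.R0)
[SC] allowed = {(0,0,2) (0,1,2) (1,0,0) (1,0,2) (1,1,0) (1,1,2)}
[TSO] allowed = {(0,0,0) (0,0,2) (0,1,0) (0,1,2) (1,0,0) (1,0,2) (1,1,0) (1,1,2)}
[PSO] allowed = {(0,0,0) (0,0,2) (0,1,0) (0,1,2) (1,0,0) (1,0,2) (1,1,0) (1,1,2)}
target (0,0,0) ∈ {TSO,PSO}

SC:no TSO:yes PSO:yes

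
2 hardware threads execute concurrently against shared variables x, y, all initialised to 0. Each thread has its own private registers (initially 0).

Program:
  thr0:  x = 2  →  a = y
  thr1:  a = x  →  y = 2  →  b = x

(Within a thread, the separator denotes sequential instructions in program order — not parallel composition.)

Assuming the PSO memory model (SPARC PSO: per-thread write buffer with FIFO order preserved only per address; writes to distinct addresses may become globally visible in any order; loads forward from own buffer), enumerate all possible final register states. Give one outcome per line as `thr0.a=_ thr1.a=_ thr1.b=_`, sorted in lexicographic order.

outcome vector order: (thr0.a,thr1.a,thr1.b)
|PSO outcomes| = 6

thr0.a=0 thr1.a=0 thr1.b=0
thr0.a=0 thr1.a=0 thr1.b=2
thr0.a=0 thr1.a=2 thr1.b=2
thr0.a=2 thr1.a=0 thr1.b=0
thr0.a=2 thr1.a=0 thr1.b=2
thr0.a=2 thr1.a=2 thr1.b=2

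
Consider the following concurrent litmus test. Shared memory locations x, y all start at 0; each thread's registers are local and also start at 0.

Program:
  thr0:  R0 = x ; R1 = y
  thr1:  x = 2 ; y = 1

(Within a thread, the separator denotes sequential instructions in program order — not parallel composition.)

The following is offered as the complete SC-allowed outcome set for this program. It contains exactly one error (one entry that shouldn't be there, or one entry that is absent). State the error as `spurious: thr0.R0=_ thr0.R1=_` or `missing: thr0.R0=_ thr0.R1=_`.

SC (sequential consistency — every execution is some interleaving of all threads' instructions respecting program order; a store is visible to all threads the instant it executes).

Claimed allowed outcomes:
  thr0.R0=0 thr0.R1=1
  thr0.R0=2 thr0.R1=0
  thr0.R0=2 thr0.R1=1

missing: thr0.R0=0 thr0.R1=0

outcome vector order: (thr0.R0,thr0.R1)
[SC] allowed = {(0,0) (0,1) (2,0) (2,1)}
SC∖claimed = {(0,0)}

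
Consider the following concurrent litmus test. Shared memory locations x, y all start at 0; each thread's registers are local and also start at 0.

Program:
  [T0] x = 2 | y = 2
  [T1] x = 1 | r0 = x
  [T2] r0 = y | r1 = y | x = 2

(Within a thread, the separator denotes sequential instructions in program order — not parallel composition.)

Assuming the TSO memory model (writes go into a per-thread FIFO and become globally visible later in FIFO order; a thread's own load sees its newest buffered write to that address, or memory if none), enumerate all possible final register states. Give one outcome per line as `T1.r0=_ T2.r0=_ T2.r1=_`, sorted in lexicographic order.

outcome vector order: (T1.r0,T2.r0,T2.r1)
|TSO outcomes| = 6

T1.r0=1 T2.r0=0 T2.r1=0
T1.r0=1 T2.r0=0 T2.r1=2
T1.r0=1 T2.r0=2 T2.r1=2
T1.r0=2 T2.r0=0 T2.r1=0
T1.r0=2 T2.r0=0 T2.r1=2
T1.r0=2 T2.r0=2 T2.r1=2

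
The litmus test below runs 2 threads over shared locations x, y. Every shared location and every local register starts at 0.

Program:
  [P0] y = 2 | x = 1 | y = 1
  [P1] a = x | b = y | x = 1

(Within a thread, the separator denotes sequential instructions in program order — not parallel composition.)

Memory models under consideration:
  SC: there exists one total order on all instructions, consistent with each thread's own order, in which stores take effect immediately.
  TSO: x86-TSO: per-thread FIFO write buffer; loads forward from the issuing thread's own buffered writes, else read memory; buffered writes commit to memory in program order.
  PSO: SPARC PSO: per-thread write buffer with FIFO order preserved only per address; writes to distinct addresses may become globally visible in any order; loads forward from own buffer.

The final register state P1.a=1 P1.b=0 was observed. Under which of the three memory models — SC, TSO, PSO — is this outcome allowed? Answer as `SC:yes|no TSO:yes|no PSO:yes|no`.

outcome vector order: (P1.a,P1.b)
SC (5): 00; 01; 02; 11; 12
TSO (5): 00; 01; 02; 11; 12
PSO (6): 00; 01; 02; 10; 11; 12
target 10 ∈ {PSO}

SC:no TSO:no PSO:yes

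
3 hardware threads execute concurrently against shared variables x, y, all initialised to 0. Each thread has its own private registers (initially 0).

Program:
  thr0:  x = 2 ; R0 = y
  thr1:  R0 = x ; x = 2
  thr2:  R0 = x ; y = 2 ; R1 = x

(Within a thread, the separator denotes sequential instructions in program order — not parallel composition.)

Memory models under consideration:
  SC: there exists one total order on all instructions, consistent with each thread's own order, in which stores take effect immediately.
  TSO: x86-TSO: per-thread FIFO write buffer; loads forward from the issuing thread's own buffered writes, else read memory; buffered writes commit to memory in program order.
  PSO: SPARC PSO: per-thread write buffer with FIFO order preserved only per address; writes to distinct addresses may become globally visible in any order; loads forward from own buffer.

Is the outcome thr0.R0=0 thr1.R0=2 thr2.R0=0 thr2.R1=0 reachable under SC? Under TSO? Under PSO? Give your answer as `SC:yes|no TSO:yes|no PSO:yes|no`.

SC:no TSO:yes PSO:yes

outcome vector order: (thr0.R0,thr1.R0,thr2.R0,thr2.R1)
SC (10): 0002 0022 0202 0222 2000 2002 2022 2200 2202 2222
TSO (12): 0000 0002 0022 0200 0202 0222 2000 2002 2022 2200 2202 2222
PSO (12): 0000 0002 0022 0200 0202 0222 2000 2002 2022 2200 2202 2222
target 0200 ∈ {TSO,PSO}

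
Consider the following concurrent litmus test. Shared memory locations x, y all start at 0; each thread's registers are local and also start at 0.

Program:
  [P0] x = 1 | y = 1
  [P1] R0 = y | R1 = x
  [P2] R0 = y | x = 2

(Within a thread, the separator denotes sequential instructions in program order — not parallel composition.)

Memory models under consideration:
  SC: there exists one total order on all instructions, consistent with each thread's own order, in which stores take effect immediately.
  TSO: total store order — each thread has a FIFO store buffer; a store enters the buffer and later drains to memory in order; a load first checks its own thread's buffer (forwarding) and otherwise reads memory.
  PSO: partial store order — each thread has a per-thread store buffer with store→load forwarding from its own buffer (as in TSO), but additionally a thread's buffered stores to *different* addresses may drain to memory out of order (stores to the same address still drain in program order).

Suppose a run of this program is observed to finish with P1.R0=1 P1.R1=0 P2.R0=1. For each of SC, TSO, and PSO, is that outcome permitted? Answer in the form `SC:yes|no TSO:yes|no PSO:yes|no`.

outcome vector order: (P1.R0,P1.R1,P2.R0)
[SC] allowed = {(0,0,0) (0,0,1) (0,1,0) (0,1,1) (0,2,0) (0,2,1) (1,1,0) (1,1,1) (1,2,0) (1,2,1)}
[TSO] allowed = {(0,0,0) (0,0,1) (0,1,0) (0,1,1) (0,2,0) (0,2,1) (1,1,0) (1,1,1) (1,2,0) (1,2,1)}
[PSO] allowed = {(0,0,0) (0,0,1) (0,1,0) (0,1,1) (0,2,0) (0,2,1) (1,0,0) (1,0,1) (1,1,0) (1,1,1) (1,2,0) (1,2,1)}
target (1,0,1) ∈ {PSO}

SC:no TSO:no PSO:yes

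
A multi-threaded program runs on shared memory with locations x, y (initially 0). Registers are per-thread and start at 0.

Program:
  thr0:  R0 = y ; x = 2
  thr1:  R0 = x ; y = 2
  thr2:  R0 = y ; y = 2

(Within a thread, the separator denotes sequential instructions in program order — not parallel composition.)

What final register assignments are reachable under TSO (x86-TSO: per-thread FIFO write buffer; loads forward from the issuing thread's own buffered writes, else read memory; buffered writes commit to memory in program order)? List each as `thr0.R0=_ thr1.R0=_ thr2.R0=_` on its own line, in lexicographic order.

outcome vector order: (thr0.R0,thr1.R0,thr2.R0)
|TSO outcomes| = 7

thr0.R0=0 thr1.R0=0 thr2.R0=0
thr0.R0=0 thr1.R0=0 thr2.R0=2
thr0.R0=0 thr1.R0=2 thr2.R0=0
thr0.R0=0 thr1.R0=2 thr2.R0=2
thr0.R0=2 thr1.R0=0 thr2.R0=0
thr0.R0=2 thr1.R0=0 thr2.R0=2
thr0.R0=2 thr1.R0=2 thr2.R0=0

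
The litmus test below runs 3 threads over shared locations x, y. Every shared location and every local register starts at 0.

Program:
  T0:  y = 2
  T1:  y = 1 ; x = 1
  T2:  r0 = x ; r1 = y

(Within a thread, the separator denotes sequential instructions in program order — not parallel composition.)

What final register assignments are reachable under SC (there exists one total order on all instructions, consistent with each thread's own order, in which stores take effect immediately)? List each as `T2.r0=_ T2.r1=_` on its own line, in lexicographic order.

outcome vector order: (T2.r0,T2.r1)
|SC outcomes| = 5

T2.r0=0 T2.r1=0
T2.r0=0 T2.r1=1
T2.r0=0 T2.r1=2
T2.r0=1 T2.r1=1
T2.r0=1 T2.r1=2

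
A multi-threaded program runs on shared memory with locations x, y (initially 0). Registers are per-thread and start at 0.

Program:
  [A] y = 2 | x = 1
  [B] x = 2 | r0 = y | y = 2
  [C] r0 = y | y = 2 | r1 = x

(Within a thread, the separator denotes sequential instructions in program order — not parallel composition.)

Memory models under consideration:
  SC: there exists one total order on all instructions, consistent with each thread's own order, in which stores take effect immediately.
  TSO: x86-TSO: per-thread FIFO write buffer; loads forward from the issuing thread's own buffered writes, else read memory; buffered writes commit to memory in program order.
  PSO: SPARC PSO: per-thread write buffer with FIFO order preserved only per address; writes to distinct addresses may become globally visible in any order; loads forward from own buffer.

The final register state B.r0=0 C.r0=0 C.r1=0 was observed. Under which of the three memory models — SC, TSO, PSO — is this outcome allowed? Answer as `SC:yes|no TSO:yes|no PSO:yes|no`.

SC:no TSO:yes PSO:yes

outcome vector order: (B.r0,C.r0,C.r1)
SC: 10 outcomes — {<0 0 1>; <0 0 2>; <0 2 1>; <0 2 2>; <2 0 0>; <2 0 1>; <2 0 2>; <2 2 0>; <2 2 1>; <2 2 2>}
TSO: 12 outcomes — {<0 0 0>; <0 0 1>; <0 0 2>; <0 2 0>; <0 2 1>; <0 2 2>; <2 0 0>; <2 0 1>; <2 0 2>; <2 2 0>; <2 2 1>; <2 2 2>}
PSO: 12 outcomes — {<0 0 0>; <0 0 1>; <0 0 2>; <0 2 0>; <0 2 1>; <0 2 2>; <2 0 0>; <2 0 1>; <2 0 2>; <2 2 0>; <2 2 1>; <2 2 2>}
target <0 0 0> ∈ {TSO,PSO}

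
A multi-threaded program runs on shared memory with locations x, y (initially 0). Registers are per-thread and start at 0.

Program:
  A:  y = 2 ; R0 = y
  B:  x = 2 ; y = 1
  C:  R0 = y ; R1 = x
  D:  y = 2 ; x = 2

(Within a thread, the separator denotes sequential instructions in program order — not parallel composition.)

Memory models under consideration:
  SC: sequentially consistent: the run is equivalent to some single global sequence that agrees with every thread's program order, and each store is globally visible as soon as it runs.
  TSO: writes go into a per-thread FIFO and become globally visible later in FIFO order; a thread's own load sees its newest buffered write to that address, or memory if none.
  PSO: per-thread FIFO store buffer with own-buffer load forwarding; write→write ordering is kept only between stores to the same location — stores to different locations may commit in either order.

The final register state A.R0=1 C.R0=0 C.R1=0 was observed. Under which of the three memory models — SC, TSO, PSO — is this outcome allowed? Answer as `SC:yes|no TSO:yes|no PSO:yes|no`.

SC:yes TSO:yes PSO:yes

outcome vector order: (A.R0,C.R0,C.R1)
[SC] allowed = {(1,0,0), (1,0,2), (1,1,2), (1,2,0), (1,2,2), (2,0,0), (2,0,2), (2,1,2), (2,2,0), (2,2,2)}
[TSO] allowed = {(1,0,0), (1,0,2), (1,1,2), (1,2,0), (1,2,2), (2,0,0), (2,0,2), (2,1,2), (2,2,0), (2,2,2)}
[PSO] allowed = {(1,0,0), (1,0,2), (1,1,0), (1,1,2), (1,2,0), (1,2,2), (2,0,0), (2,0,2), (2,1,0), (2,1,2), (2,2,0), (2,2,2)}
target (1,0,0) ∈ {SC,TSO,PSO}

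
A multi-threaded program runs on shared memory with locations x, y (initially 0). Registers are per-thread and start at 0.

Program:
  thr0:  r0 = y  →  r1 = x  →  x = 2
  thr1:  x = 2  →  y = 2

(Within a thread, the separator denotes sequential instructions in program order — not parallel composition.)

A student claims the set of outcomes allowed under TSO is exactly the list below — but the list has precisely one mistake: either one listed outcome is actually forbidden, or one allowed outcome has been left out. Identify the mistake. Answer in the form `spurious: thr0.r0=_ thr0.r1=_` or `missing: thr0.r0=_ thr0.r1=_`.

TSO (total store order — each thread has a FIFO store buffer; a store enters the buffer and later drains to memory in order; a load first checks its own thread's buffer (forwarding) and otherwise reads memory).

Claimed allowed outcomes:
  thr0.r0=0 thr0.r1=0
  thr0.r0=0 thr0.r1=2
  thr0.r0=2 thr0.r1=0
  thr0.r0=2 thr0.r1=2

outcome vector order: (thr0.r0,thr0.r1)
[TSO] allowed = {<0 0> <0 2> <2 2>}
claimed∖TSO = {<2 0>}

spurious: thr0.r0=2 thr0.r1=0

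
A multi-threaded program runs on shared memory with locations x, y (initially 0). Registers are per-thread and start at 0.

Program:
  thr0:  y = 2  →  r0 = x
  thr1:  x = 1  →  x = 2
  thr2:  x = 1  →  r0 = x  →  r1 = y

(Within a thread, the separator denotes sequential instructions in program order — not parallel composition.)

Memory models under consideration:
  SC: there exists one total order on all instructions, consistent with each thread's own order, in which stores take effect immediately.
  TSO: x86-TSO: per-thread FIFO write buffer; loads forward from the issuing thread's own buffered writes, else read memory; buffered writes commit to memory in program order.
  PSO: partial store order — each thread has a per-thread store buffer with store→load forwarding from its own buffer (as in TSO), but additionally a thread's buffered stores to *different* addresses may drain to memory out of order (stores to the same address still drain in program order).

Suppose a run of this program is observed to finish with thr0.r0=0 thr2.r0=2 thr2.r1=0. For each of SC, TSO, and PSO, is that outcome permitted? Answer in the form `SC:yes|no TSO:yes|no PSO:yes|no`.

SC:no TSO:yes PSO:yes

outcome vector order: (thr0.r0,thr2.r0,thr2.r1)
[SC] allowed = {<0 1 2>; <0 2 2>; <1 1 0>; <1 1 2>; <1 2 2>; <2 1 0>; <2 1 2>; <2 2 0>; <2 2 2>}
[TSO] allowed = {<0 1 0>; <0 1 2>; <0 2 0>; <0 2 2>; <1 1 0>; <1 1 2>; <1 2 0>; <1 2 2>; <2 1 0>; <2 1 2>; <2 2 0>; <2 2 2>}
[PSO] allowed = {<0 1 0>; <0 1 2>; <0 2 0>; <0 2 2>; <1 1 0>; <1 1 2>; <1 2 0>; <1 2 2>; <2 1 0>; <2 1 2>; <2 2 0>; <2 2 2>}
target <0 2 0> ∈ {TSO,PSO}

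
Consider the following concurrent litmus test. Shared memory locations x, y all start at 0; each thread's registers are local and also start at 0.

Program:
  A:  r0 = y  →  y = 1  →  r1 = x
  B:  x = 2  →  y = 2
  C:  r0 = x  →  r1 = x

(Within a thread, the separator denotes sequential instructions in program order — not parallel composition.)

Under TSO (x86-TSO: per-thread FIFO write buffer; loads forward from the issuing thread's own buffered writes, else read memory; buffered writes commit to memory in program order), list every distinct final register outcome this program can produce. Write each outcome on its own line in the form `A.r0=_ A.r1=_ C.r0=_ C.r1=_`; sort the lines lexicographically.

A.r0=0 A.r1=0 C.r0=0 C.r1=0
A.r0=0 A.r1=0 C.r0=0 C.r1=2
A.r0=0 A.r1=0 C.r0=2 C.r1=2
A.r0=0 A.r1=2 C.r0=0 C.r1=0
A.r0=0 A.r1=2 C.r0=0 C.r1=2
A.r0=0 A.r1=2 C.r0=2 C.r1=2
A.r0=2 A.r1=2 C.r0=0 C.r1=0
A.r0=2 A.r1=2 C.r0=0 C.r1=2
A.r0=2 A.r1=2 C.r0=2 C.r1=2

outcome vector order: (A.r0,A.r1,C.r0,C.r1)
|TSO outcomes| = 9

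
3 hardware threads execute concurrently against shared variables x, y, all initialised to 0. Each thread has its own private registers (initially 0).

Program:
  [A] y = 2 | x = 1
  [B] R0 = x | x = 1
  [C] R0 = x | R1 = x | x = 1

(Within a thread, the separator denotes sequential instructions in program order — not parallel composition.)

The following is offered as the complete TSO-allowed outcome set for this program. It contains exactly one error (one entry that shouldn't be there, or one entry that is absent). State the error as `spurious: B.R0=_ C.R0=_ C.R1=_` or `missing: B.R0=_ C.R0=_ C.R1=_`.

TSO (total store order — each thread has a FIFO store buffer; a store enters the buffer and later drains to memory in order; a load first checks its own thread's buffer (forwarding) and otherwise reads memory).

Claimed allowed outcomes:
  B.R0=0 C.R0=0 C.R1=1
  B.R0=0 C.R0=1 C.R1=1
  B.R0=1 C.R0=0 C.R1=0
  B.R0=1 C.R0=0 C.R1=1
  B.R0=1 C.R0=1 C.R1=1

missing: B.R0=0 C.R0=0 C.R1=0

outcome vector order: (B.R0,C.R0,C.R1)
under TSO → 0/0/0 0/0/1 0/1/1 1/0/0 1/0/1 1/1/1
TSO∖claimed = {0/0/0}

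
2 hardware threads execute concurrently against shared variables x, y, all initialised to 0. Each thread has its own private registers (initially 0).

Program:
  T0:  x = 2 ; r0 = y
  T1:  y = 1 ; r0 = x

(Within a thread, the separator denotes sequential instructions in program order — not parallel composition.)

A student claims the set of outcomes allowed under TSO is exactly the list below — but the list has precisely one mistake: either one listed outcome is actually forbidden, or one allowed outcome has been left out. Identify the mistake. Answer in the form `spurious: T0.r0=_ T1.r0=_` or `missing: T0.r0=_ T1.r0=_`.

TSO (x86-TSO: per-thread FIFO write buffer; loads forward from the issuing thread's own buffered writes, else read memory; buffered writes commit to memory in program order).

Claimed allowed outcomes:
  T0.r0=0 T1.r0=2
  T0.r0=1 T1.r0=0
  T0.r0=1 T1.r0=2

missing: T0.r0=0 T1.r0=0

outcome vector order: (T0.r0,T1.r0)
under TSO → (0,0) (0,2) (1,0) (1,2)
TSO∖claimed = {(0,0)}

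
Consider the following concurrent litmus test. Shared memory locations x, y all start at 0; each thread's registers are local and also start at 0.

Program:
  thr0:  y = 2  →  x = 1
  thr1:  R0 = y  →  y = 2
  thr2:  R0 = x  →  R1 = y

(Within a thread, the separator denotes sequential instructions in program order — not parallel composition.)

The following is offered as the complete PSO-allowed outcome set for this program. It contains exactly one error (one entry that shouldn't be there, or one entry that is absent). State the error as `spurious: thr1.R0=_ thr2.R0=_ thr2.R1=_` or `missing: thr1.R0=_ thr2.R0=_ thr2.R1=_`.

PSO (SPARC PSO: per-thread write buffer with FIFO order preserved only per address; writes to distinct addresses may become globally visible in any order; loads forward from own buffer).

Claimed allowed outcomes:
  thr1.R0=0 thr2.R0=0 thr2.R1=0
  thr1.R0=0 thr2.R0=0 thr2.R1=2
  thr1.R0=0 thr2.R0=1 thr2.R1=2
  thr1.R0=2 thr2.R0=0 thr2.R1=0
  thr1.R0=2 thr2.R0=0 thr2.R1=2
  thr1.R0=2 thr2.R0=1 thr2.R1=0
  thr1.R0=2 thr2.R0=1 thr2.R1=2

missing: thr1.R0=0 thr2.R0=1 thr2.R1=0

outcome vector order: (thr1.R0,thr2.R0,thr2.R1)
PSO (8): 000, 002, 010, 012, 200, 202, 210, 212
PSO∖claimed = {010}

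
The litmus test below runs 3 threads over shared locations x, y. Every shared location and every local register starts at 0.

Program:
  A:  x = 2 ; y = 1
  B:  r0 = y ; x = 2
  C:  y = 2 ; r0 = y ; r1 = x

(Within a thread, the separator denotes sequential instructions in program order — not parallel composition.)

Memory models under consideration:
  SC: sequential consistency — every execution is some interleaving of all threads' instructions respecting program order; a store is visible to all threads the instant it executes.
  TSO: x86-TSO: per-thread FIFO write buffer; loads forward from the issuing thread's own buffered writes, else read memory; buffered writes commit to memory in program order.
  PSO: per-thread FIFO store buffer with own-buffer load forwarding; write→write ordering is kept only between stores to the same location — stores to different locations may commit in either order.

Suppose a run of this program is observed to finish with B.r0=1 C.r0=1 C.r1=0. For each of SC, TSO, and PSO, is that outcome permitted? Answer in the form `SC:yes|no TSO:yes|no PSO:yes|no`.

SC:no TSO:no PSO:yes

outcome vector order: (B.r0,C.r0,C.r1)
SC: 9 outcomes — {012, 020, 022, 112, 120, 122, 212, 220, 222}
TSO: 9 outcomes — {012, 020, 022, 112, 120, 122, 212, 220, 222}
PSO: 12 outcomes — {010, 012, 020, 022, 110, 112, 120, 122, 210, 212, 220, 222}
target 110 ∈ {PSO}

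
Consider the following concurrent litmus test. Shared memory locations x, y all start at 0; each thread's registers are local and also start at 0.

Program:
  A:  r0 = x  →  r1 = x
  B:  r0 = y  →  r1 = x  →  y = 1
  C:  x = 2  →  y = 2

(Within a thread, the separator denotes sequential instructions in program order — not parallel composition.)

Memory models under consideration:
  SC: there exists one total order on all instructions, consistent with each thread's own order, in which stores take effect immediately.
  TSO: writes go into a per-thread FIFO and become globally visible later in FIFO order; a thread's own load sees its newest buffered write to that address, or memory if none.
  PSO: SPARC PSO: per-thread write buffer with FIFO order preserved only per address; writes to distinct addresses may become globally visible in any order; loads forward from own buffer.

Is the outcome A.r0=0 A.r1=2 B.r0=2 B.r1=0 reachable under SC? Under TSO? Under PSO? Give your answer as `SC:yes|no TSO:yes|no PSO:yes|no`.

outcome vector order: (A.r0,A.r1,B.r0,B.r1)
under SC → 0000, 0002, 0022, 0200, 0202, 0222, 2200, 2202, 2222
under TSO → 0000, 0002, 0022, 0200, 0202, 0222, 2200, 2202, 2222
under PSO → 0000, 0002, 0020, 0022, 0200, 0202, 0220, 0222, 2200, 2202, 2220, 2222
target 0220 ∈ {PSO}

SC:no TSO:no PSO:yes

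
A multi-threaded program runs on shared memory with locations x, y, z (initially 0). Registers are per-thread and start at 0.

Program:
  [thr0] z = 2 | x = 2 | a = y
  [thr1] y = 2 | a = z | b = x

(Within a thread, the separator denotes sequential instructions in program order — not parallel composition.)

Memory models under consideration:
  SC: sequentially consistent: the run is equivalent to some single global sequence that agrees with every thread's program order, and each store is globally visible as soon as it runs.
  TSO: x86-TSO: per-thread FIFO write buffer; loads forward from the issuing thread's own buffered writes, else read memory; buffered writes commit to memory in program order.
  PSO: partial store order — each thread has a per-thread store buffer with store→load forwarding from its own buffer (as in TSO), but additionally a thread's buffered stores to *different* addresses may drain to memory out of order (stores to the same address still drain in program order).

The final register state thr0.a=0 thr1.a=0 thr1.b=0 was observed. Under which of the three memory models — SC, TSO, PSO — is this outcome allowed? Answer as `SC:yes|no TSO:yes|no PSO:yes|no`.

outcome vector order: (thr0.a,thr1.a,thr1.b)
[SC] allowed = {022, 200, 202, 220, 222}
[TSO] allowed = {000, 002, 020, 022, 200, 202, 220, 222}
[PSO] allowed = {000, 002, 020, 022, 200, 202, 220, 222}
target 000 ∈ {TSO,PSO}

SC:no TSO:yes PSO:yes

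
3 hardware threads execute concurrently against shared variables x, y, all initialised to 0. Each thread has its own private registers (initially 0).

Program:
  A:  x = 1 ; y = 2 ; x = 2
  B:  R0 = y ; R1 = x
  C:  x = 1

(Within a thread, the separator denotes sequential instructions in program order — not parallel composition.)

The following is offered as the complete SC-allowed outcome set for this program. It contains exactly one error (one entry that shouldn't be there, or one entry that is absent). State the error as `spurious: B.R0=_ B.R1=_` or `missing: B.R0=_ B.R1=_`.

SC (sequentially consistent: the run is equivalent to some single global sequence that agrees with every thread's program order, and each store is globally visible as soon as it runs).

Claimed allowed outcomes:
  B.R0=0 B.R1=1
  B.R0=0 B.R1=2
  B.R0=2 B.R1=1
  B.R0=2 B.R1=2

missing: B.R0=0 B.R1=0

outcome vector order: (B.R0,B.R1)
[SC] allowed = {00, 01, 02, 21, 22}
SC∖claimed = {00}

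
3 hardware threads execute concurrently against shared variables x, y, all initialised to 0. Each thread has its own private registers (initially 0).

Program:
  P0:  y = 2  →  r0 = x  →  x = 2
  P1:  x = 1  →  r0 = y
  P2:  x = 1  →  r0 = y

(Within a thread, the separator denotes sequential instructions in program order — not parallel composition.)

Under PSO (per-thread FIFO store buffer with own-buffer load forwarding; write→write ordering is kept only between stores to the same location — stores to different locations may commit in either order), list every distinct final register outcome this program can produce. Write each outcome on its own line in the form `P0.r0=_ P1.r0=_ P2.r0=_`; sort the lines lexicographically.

outcome vector order: (P0.r0,P1.r0,P2.r0)
|PSO outcomes| = 8

P0.r0=0 P1.r0=0 P2.r0=0
P0.r0=0 P1.r0=0 P2.r0=2
P0.r0=0 P1.r0=2 P2.r0=0
P0.r0=0 P1.r0=2 P2.r0=2
P0.r0=1 P1.r0=0 P2.r0=0
P0.r0=1 P1.r0=0 P2.r0=2
P0.r0=1 P1.r0=2 P2.r0=0
P0.r0=1 P1.r0=2 P2.r0=2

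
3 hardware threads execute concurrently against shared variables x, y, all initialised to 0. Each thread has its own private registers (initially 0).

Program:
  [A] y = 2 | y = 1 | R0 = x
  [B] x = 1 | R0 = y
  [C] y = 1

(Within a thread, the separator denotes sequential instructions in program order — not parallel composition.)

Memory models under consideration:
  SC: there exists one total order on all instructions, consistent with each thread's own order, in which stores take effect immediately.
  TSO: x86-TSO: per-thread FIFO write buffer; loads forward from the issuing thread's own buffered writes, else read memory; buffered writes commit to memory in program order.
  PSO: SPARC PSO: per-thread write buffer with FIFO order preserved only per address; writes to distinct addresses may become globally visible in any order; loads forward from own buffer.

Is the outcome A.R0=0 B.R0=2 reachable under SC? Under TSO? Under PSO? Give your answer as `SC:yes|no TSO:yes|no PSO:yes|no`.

SC:no TSO:yes PSO:yes

outcome vector order: (A.R0,B.R0)
[SC] allowed = {0/1 1/0 1/1 1/2}
[TSO] allowed = {0/0 0/1 0/2 1/0 1/1 1/2}
[PSO] allowed = {0/0 0/1 0/2 1/0 1/1 1/2}
target 0/2 ∈ {TSO,PSO}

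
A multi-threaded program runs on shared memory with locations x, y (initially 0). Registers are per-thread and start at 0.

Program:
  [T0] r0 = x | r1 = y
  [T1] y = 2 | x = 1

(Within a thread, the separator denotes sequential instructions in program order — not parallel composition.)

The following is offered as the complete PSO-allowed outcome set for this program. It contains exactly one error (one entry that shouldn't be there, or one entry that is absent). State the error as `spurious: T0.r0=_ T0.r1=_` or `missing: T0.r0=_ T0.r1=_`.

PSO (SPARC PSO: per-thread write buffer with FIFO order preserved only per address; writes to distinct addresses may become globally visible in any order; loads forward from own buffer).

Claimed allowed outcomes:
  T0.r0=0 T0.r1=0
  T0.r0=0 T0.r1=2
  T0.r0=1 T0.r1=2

missing: T0.r0=1 T0.r1=0

outcome vector order: (T0.r0,T0.r1)
PSO (4): 0/0 0/2 1/0 1/2
PSO∖claimed = {1/0}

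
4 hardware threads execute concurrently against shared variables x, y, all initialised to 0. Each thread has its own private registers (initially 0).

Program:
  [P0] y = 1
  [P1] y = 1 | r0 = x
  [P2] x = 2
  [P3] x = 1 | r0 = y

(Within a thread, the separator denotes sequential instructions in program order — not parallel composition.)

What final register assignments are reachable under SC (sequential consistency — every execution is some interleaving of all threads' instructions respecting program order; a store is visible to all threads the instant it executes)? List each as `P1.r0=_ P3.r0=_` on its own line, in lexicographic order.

outcome vector order: (P1.r0,P3.r0)
|SC outcomes| = 5

P1.r0=0 P3.r0=1
P1.r0=1 P3.r0=0
P1.r0=1 P3.r0=1
P1.r0=2 P3.r0=0
P1.r0=2 P3.r0=1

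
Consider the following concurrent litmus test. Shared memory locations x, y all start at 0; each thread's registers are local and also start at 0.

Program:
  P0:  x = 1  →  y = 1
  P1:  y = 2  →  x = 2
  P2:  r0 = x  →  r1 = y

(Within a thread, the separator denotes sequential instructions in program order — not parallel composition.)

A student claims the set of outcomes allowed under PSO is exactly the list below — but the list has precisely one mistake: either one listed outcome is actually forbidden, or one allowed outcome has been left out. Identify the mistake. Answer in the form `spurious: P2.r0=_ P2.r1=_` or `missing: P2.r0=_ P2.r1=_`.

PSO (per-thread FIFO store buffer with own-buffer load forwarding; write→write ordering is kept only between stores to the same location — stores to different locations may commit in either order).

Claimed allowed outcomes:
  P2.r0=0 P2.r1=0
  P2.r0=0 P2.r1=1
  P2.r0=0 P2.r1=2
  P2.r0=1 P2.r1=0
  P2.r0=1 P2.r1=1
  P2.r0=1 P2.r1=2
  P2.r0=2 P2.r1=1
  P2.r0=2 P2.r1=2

outcome vector order: (P2.r0,P2.r1)
PSO: 9 outcomes — {0/0; 0/1; 0/2; 1/0; 1/1; 1/2; 2/0; 2/1; 2/2}
PSO∖claimed = {2/0}

missing: P2.r0=2 P2.r1=0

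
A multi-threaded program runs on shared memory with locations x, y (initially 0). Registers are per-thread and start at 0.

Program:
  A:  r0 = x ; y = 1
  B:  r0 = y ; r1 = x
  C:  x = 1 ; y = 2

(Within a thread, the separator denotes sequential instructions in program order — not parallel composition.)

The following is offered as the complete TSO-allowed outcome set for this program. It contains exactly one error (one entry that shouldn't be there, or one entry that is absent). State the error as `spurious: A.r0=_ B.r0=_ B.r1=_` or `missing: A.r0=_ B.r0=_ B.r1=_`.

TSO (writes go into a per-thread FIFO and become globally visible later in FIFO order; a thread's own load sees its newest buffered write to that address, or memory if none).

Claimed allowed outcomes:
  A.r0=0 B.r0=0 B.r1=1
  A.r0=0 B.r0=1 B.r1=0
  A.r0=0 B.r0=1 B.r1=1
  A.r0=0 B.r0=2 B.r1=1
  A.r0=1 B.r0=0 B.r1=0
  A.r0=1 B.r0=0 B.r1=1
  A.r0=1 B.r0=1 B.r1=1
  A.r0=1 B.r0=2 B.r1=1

missing: A.r0=0 B.r0=0 B.r1=0

outcome vector order: (A.r0,B.r0,B.r1)
TSO: 9 outcomes — {(0,0,0); (0,0,1); (0,1,0); (0,1,1); (0,2,1); (1,0,0); (1,0,1); (1,1,1); (1,2,1)}
TSO∖claimed = {(0,0,0)}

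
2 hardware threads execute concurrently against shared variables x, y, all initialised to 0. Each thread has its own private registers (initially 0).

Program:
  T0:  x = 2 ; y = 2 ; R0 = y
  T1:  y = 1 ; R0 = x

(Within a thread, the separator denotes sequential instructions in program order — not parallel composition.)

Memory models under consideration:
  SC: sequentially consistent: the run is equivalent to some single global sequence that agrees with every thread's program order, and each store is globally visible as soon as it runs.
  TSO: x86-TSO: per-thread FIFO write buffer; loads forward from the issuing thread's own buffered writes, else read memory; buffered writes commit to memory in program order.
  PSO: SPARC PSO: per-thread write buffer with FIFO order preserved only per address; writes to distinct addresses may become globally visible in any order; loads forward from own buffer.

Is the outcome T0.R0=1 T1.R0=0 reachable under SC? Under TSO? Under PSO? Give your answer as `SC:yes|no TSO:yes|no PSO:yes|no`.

outcome vector order: (T0.R0,T1.R0)
under SC → <1 2>; <2 0>; <2 2>
under TSO → <1 0>; <1 2>; <2 0>; <2 2>
under PSO → <1 0>; <1 2>; <2 0>; <2 2>
target <1 0> ∈ {TSO,PSO}

SC:no TSO:yes PSO:yes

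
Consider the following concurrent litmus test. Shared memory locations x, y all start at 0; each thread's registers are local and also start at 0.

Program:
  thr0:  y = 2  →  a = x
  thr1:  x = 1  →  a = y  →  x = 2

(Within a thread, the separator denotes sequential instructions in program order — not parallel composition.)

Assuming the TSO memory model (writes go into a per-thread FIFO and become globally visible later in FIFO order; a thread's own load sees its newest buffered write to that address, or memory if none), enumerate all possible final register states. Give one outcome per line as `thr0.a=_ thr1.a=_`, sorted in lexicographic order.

outcome vector order: (thr0.a,thr1.a)
|TSO outcomes| = 6

thr0.a=0 thr1.a=0
thr0.a=0 thr1.a=2
thr0.a=1 thr1.a=0
thr0.a=1 thr1.a=2
thr0.a=2 thr1.a=0
thr0.a=2 thr1.a=2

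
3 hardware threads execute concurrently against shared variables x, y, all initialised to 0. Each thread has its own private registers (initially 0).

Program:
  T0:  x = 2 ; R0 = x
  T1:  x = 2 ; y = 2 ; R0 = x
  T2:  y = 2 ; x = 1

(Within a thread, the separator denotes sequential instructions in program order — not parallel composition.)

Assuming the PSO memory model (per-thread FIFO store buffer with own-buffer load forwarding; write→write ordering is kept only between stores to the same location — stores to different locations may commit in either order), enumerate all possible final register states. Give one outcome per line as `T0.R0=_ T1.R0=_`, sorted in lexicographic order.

T0.R0=1 T1.R0=1
T0.R0=1 T1.R0=2
T0.R0=2 T1.R0=1
T0.R0=2 T1.R0=2

outcome vector order: (T0.R0,T1.R0)
|PSO outcomes| = 4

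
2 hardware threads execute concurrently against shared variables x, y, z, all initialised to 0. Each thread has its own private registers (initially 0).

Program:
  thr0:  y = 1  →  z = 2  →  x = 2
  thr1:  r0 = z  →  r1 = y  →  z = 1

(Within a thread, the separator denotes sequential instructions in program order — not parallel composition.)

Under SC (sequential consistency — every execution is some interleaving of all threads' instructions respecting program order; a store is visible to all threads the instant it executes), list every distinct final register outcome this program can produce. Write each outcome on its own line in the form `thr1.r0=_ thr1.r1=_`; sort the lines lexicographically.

outcome vector order: (thr1.r0,thr1.r1)
|SC outcomes| = 3

thr1.r0=0 thr1.r1=0
thr1.r0=0 thr1.r1=1
thr1.r0=2 thr1.r1=1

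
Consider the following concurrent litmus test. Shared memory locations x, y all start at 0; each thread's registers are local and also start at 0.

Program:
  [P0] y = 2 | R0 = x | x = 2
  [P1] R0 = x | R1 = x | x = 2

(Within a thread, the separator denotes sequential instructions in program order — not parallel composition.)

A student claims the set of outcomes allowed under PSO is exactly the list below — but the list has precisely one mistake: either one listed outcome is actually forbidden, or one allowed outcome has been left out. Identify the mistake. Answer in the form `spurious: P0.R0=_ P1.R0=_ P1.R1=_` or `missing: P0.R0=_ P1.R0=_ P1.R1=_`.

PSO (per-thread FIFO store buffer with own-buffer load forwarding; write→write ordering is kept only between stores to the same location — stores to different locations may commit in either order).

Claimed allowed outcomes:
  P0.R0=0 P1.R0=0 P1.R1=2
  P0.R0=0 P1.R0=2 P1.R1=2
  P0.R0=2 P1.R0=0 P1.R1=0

missing: P0.R0=0 P1.R0=0 P1.R1=0

outcome vector order: (P0.R0,P1.R0,P1.R1)
[PSO] allowed = {0/0/0; 0/0/2; 0/2/2; 2/0/0}
PSO∖claimed = {0/0/0}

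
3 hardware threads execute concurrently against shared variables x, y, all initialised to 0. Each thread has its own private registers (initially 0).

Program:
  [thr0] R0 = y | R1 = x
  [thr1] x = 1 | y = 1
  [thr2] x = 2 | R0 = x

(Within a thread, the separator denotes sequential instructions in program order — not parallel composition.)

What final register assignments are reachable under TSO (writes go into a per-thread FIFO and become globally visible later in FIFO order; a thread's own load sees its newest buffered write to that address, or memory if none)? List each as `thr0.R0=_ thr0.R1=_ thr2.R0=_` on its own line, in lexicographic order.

outcome vector order: (thr0.R0,thr0.R1,thr2.R0)
|TSO outcomes| = 9

thr0.R0=0 thr0.R1=0 thr2.R0=1
thr0.R0=0 thr0.R1=0 thr2.R0=2
thr0.R0=0 thr0.R1=1 thr2.R0=1
thr0.R0=0 thr0.R1=1 thr2.R0=2
thr0.R0=0 thr0.R1=2 thr2.R0=1
thr0.R0=0 thr0.R1=2 thr2.R0=2
thr0.R0=1 thr0.R1=1 thr2.R0=1
thr0.R0=1 thr0.R1=1 thr2.R0=2
thr0.R0=1 thr0.R1=2 thr2.R0=2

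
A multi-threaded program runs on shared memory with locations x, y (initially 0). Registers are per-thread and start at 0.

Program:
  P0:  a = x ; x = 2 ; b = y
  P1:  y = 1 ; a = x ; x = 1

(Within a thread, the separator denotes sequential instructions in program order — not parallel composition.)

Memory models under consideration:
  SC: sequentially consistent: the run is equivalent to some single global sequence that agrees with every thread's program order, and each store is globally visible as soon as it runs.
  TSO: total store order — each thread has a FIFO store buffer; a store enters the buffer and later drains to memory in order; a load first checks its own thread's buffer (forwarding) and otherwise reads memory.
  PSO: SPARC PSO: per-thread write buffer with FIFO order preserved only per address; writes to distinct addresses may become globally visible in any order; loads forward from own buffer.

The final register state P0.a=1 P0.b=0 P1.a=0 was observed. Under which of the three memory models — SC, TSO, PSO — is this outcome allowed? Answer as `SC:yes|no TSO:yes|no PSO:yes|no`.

SC:no TSO:no PSO:yes

outcome vector order: (P0.a,P0.b,P1.a)
under SC → 002 010 012 110
under TSO → 000 002 010 012 110
under PSO → 000 002 010 012 100 110
target 100 ∈ {PSO}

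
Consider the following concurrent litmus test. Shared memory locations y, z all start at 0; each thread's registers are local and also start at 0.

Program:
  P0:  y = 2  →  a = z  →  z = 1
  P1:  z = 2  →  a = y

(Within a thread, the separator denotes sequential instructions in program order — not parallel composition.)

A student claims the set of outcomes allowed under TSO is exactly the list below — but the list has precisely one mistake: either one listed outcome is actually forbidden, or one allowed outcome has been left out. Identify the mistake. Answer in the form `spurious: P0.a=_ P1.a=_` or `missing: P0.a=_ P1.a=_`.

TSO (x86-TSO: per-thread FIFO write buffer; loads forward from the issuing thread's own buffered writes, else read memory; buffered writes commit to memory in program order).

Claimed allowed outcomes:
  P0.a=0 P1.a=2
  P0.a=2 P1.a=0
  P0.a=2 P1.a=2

outcome vector order: (P0.a,P1.a)
[TSO] allowed = {(0,0), (0,2), (2,0), (2,2)}
TSO∖claimed = {(0,0)}

missing: P0.a=0 P1.a=0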